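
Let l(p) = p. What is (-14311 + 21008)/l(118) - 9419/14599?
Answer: 96658061/1722682 ≈ 56.109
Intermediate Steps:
(-14311 + 21008)/l(118) - 9419/14599 = (-14311 + 21008)/118 - 9419/14599 = 6697*(1/118) - 9419*1/14599 = 6697/118 - 9419/14599 = 96658061/1722682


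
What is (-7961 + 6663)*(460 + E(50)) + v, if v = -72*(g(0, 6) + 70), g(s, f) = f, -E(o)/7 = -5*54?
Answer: -3055772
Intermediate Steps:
E(o) = 1890 (E(o) = -(-35)*54 = -7*(-270) = 1890)
v = -5472 (v = -72*(6 + 70) = -72*76 = -5472)
(-7961 + 6663)*(460 + E(50)) + v = (-7961 + 6663)*(460 + 1890) - 5472 = -1298*2350 - 5472 = -3050300 - 5472 = -3055772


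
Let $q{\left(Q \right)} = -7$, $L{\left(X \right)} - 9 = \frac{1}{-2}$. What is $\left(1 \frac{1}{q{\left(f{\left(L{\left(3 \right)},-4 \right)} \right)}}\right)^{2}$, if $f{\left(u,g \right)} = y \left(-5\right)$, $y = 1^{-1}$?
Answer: $\frac{1}{49} \approx 0.020408$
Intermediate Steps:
$y = 1$
$L{\left(X \right)} = \frac{17}{2}$ ($L{\left(X \right)} = 9 + \frac{1}{-2} = 9 - \frac{1}{2} = \frac{17}{2}$)
$f{\left(u,g \right)} = -5$ ($f{\left(u,g \right)} = 1 \left(-5\right) = -5$)
$\left(1 \frac{1}{q{\left(f{\left(L{\left(3 \right)},-4 \right)} \right)}}\right)^{2} = \left(1 \frac{1}{-7}\right)^{2} = \left(1 \left(- \frac{1}{7}\right)\right)^{2} = \left(- \frac{1}{7}\right)^{2} = \frac{1}{49}$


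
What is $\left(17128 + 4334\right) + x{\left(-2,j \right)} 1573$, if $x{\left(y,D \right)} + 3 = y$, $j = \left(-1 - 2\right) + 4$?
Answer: $13597$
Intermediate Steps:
$j = 1$ ($j = -3 + 4 = 1$)
$x{\left(y,D \right)} = -3 + y$
$\left(17128 + 4334\right) + x{\left(-2,j \right)} 1573 = \left(17128 + 4334\right) + \left(-3 - 2\right) 1573 = 21462 - 7865 = 13597$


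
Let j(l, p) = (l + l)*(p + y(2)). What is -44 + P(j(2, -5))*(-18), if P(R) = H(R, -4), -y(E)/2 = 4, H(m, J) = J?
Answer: 28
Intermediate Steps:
y(E) = -8 (y(E) = -2*4 = -8)
j(l, p) = 2*l*(-8 + p) (j(l, p) = (l + l)*(p - 8) = (2*l)*(-8 + p) = 2*l*(-8 + p))
P(R) = -4
-44 + P(j(2, -5))*(-18) = -44 - 4*(-18) = -44 + 72 = 28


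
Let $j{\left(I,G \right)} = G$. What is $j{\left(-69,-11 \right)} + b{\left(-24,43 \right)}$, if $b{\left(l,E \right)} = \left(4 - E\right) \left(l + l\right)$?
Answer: $1861$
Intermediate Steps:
$b{\left(l,E \right)} = 2 l \left(4 - E\right)$ ($b{\left(l,E \right)} = \left(4 - E\right) 2 l = 2 l \left(4 - E\right)$)
$j{\left(-69,-11 \right)} + b{\left(-24,43 \right)} = -11 + 2 \left(-24\right) \left(4 - 43\right) = -11 + 2 \left(-24\right) \left(-39\right) = -11 + 1872 = 1861$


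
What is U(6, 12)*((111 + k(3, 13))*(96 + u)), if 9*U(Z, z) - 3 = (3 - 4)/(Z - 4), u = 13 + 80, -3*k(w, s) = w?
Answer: 5775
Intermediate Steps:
k(w, s) = -w/3
u = 93
U(Z, z) = ⅓ - 1/(9*(-4 + Z)) (U(Z, z) = ⅓ + ((3 - 4)/(Z - 4))/9 = ⅓ + (-1/(-4 + Z))/9 = ⅓ - 1/(9*(-4 + Z)))
U(6, 12)*((111 + k(3, 13))*(96 + u)) = ((-13 + 3*6)/(9*(-4 + 6)))*((111 - ⅓*3)*(96 + 93)) = ((⅑)*(-13 + 18)/2)*((111 - 1)*189) = ((⅑)*(½)*5)*(110*189) = (5/18)*20790 = 5775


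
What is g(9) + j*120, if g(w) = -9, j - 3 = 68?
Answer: 8511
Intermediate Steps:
j = 71 (j = 3 + 68 = 71)
g(9) + j*120 = -9 + 71*120 = -9 + 8520 = 8511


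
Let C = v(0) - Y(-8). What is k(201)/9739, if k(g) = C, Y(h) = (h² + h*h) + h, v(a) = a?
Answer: -120/9739 ≈ -0.012322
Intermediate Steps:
Y(h) = h + 2*h² (Y(h) = (h² + h²) + h = 2*h² + h = h + 2*h²)
C = -120 (C = 0 - (-8)*(1 + 2*(-8)) = 0 - (-8)*(1 - 16) = 0 - (-8)*(-15) = 0 - 1*120 = 0 - 120 = -120)
k(g) = -120
k(201)/9739 = -120/9739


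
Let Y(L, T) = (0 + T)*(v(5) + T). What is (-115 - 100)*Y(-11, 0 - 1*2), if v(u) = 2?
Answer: 0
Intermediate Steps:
Y(L, T) = T*(2 + T) (Y(L, T) = (0 + T)*(2 + T) = T*(2 + T))
(-115 - 100)*Y(-11, 0 - 1*2) = (-115 - 100)*((0 - 1*2)*(2 + (0 - 1*2))) = -215*(0 - 2)*(2 + (0 - 2)) = -(-430)*(2 - 2) = -(-430)*0 = -215*0 = 0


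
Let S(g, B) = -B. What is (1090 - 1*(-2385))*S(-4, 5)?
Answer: -17375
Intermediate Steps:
(1090 - 1*(-2385))*S(-4, 5) = (1090 - 1*(-2385))*(-1*5) = (1090 + 2385)*(-5) = 3475*(-5) = -17375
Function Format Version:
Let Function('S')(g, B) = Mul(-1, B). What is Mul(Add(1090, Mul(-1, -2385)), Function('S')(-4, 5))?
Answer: -17375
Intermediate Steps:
Mul(Add(1090, Mul(-1, -2385)), Function('S')(-4, 5)) = Mul(Add(1090, Mul(-1, -2385)), Mul(-1, 5)) = Mul(Add(1090, 2385), -5) = Mul(3475, -5) = -17375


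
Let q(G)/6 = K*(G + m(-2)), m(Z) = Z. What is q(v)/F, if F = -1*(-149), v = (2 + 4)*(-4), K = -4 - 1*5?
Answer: 1404/149 ≈ 9.4228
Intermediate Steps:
K = -9 (K = -4 - 5 = -9)
v = -24 (v = 6*(-4) = -24)
F = 149
q(G) = 108 - 54*G (q(G) = 6*(-9*(G - 2)) = 6*(-9*(-2 + G)) = 6*(18 - 9*G) = 108 - 54*G)
q(v)/F = (108 - 54*(-24))/149 = (108 + 1296)*(1/149) = 1404*(1/149) = 1404/149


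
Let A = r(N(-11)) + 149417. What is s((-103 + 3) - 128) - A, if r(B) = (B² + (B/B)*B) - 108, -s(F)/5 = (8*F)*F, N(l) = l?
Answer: -2228779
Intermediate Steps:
s(F) = -40*F² (s(F) = -5*8*F*F = -40*F²)
r(B) = -108 + B + B² (r(B) = (B² + 1*B) - 108 = (B² + B) - 108 = (B + B²) - 108 = -108 + B + B²)
A = 149419 (A = (-108 - 11 + (-11)²) + 149417 = (-108 - 11 + 121) + 149417 = 2 + 149417 = 149419)
s((-103 + 3) - 128) - A = -40*((-103 + 3) - 128)² - 1*149419 = -40*(-100 - 128)² - 149419 = -40*(-228)² - 149419 = -40*51984 - 149419 = -2079360 - 149419 = -2228779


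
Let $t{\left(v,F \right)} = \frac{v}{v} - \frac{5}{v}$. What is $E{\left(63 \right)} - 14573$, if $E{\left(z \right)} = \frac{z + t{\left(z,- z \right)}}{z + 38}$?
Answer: $- \frac{92723972}{6363} \approx -14572.0$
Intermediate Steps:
$t{\left(v,F \right)} = 1 - \frac{5}{v}$
$E{\left(z \right)} = \frac{z + \frac{-5 + z}{z}}{38 + z}$ ($E{\left(z \right)} = \frac{z + \frac{-5 + z}{z}}{z + 38} = \frac{z + \frac{-5 + z}{z}}{38 + z}$)
$E{\left(63 \right)} - 14573 = \frac{-5 + 63 + 63^{2}}{63 \left(38 + 63\right)} - 14573 = \frac{-5 + 63 + 3969}{63 \cdot 101} - 14573 = \frac{1}{63} \cdot \frac{1}{101} \cdot 4027 - 14573 = \frac{4027}{6363} - 14573 = - \frac{92723972}{6363}$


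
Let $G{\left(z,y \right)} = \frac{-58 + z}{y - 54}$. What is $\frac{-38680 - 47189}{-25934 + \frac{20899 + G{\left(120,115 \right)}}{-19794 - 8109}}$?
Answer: $\frac{6959817387}{2102052163} \approx 3.311$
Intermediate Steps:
$G{\left(z,y \right)} = \frac{-58 + z}{-54 + y}$
$\frac{-38680 - 47189}{-25934 + \frac{20899 + G{\left(120,115 \right)}}{-19794 - 8109}} = \frac{-38680 - 47189}{-25934 + \frac{20899 + \frac{-58 + 120}{-54 + 115}}{-19794 - 8109}} = - \frac{85869}{-25934 + \frac{20899 + \frac{1}{61} \cdot 62}{-27903}} = - \frac{85869}{-25934 + \left(20899 + \frac{1}{61} \cdot 62\right) \left(- \frac{1}{27903}\right)} = - \frac{85869}{-25934 + \left(20899 + \frac{62}{61}\right) \left(- \frac{1}{27903}\right)} = - \frac{85869}{-25934 + \frac{1274901}{61} \left(- \frac{1}{27903}\right)} = - \frac{85869}{-25934 - \frac{424967}{567361}} = - \frac{85869}{- \frac{14714365141}{567361}} = \left(-85869\right) \left(- \frac{567361}{14714365141}\right) = \frac{6959817387}{2102052163}$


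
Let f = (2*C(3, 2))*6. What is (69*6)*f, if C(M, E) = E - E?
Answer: 0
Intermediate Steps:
C(M, E) = 0
f = 0 (f = (2*0)*6 = 0*6 = 0)
(69*6)*f = (69*6)*0 = 414*0 = 0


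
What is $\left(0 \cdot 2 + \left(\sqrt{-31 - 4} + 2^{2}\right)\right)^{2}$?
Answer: $\left(4 + i \sqrt{35}\right)^{2} \approx -19.0 + 47.329 i$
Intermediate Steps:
$\left(0 \cdot 2 + \left(\sqrt{-31 - 4} + 2^{2}\right)\right)^{2} = \left(0 + \left(\sqrt{-35} + 4\right)\right)^{2} = \left(0 + \left(i \sqrt{35} + 4\right)\right)^{2} = \left(0 + \left(4 + i \sqrt{35}\right)\right)^{2} = \left(4 + i \sqrt{35}\right)^{2}$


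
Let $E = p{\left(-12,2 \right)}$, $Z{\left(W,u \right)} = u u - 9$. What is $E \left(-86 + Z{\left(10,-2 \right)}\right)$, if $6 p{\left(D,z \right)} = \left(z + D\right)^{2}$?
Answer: $- \frac{4550}{3} \approx -1516.7$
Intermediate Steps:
$p{\left(D,z \right)} = \frac{\left(D + z\right)^{2}}{6}$ ($p{\left(D,z \right)} = \frac{\left(z + D\right)^{2}}{6} = \frac{\left(D + z\right)^{2}}{6}$)
$Z{\left(W,u \right)} = -9 + u^{2}$ ($Z{\left(W,u \right)} = u^{2} - 9 = -9 + u^{2}$)
$E = \frac{50}{3}$ ($E = \frac{\left(-12 + 2\right)^{2}}{6} = \frac{\left(-10\right)^{2}}{6} = \frac{1}{6} \cdot 100 = \frac{50}{3} \approx 16.667$)
$E \left(-86 + Z{\left(10,-2 \right)}\right) = \frac{50 \left(-86 - \left(9 - \left(-2\right)^{2}\right)\right)}{3} = \frac{50 \left(-86 + \left(-9 + 4\right)\right)}{3} = \frac{50 \left(-86 - 5\right)}{3} = \frac{50}{3} \left(-91\right) = - \frac{4550}{3}$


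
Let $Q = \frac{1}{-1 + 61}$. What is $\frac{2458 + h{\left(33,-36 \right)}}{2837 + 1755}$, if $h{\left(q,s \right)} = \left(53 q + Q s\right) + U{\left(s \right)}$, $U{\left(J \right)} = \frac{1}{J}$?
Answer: $\frac{18467}{20160} \approx 0.91602$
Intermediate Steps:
$Q = \frac{1}{60} \approx 0.016667$
$h{\left(q,s \right)} = \frac{1}{s} + 53 q + \frac{s}{60}$ ($h{\left(q,s \right)} = \left(53 q + \frac{s}{60}\right) + \frac{1}{s} = \frac{1}{s} + 53 q + \frac{s}{60}$)
$\frac{2458 + h{\left(33,-36 \right)}}{2837 + 1755} = \frac{2458 + \left(\frac{1}{-36} + 53 \cdot 33 + \frac{1}{60} \left(-36\right)\right)}{2837 + 1755} = \frac{2458 - - \frac{314707}{180}}{4592} = \left(2458 + \frac{314707}{180}\right) \frac{1}{4592} = \frac{757147}{180} \cdot \frac{1}{4592} = \frac{18467}{20160}$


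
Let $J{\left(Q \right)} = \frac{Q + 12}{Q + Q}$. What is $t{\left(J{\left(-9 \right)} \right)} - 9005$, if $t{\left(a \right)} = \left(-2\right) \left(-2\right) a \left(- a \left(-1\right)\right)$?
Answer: $- \frac{81044}{9} \approx -9004.9$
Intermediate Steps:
$J{\left(Q \right)} = \frac{12 + Q}{2 Q}$
$t{\left(a \right)} = 4 a^{2}$ ($t{\left(a \right)} = 4 a \left(- \left(-1\right) a\right) = 4 a a = 4 a^{2}$)
$t{\left(J{\left(-9 \right)} \right)} - 9005 = 4 \left(\frac{12 - 9}{2 \left(-9\right)}\right)^{2} - 9005 = 4 \left(\frac{1}{2} \left(- \frac{1}{9}\right) 3\right)^{2} - 9005 = 4 \left(- \frac{1}{6}\right)^{2} - 9005 = 4 \cdot \frac{1}{36} - 9005 = \frac{1}{9} - 9005 = - \frac{81044}{9}$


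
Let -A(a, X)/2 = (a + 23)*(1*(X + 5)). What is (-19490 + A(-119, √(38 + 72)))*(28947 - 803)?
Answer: -521508320 + 5403648*√110 ≈ -4.6483e+8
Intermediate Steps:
A(a, X) = -2*(5 + X)*(23 + a) (A(a, X) = -2*(a + 23)*1*(X + 5) = -2*(23 + a)*1*(5 + X) = -2*(23 + a)*(5 + X) = -2*(5 + X)*(23 + a))
(-19490 + A(-119, √(38 + 72)))*(28947 - 803) = (-19490 + (-230 - 46*√(38 + 72) - 10*(-119) - 2*√(38 + 72)*(-119)))*(28947 - 803) = (-19490 + (-230 - 46*√110 + 1190 - 2*√110*(-119)))*28144 = (-19490 + (-230 - 46*√110 + 1190 + 238*√110))*28144 = (-19490 + (960 + 192*√110))*28144 = (-18530 + 192*√110)*28144 = -521508320 + 5403648*√110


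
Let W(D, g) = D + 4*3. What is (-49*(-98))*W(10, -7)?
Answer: 105644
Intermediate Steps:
W(D, g) = 12 + D (W(D, g) = D + 12 = 12 + D)
(-49*(-98))*W(10, -7) = (-49*(-98))*(12 + 10) = 4802*22 = 105644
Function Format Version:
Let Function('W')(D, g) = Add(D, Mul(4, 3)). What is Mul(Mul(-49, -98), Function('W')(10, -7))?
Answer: 105644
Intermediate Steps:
Function('W')(D, g) = Add(12, D) (Function('W')(D, g) = Add(D, 12) = Add(12, D))
Mul(Mul(-49, -98), Function('W')(10, -7)) = Mul(Mul(-49, -98), Add(12, 10)) = Mul(4802, 22) = 105644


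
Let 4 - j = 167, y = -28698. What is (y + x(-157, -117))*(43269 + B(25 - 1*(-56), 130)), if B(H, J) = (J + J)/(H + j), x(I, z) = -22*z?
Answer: -46341337476/41 ≈ -1.1303e+9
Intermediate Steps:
j = -163 (j = 4 - 1*167 = 4 - 167 = -163)
B(H, J) = 2*J/(-163 + H) (B(H, J) = (J + J)/(H - 163) = (2*J)/(-163 + H) = 2*J/(-163 + H))
(y + x(-157, -117))*(43269 + B(25 - 1*(-56), 130)) = (-28698 - 22*(-117))*(43269 + 2*130/(-163 + (25 - 1*(-56)))) = (-28698 + 2574)*(43269 + 2*130/(-163 + (25 + 56))) = -26124*(43269 + 2*130/(-163 + 81)) = -26124*(43269 + 2*130/(-82)) = -26124*(43269 + 2*130*(-1/82)) = -26124*(43269 - 130/41) = -26124*1773899/41 = -46341337476/41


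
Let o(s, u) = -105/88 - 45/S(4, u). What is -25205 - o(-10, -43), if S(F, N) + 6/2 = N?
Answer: -51014485/2024 ≈ -25205.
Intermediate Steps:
S(F, N) = -3 + N
o(s, u) = -105/88 - 45/(-3 + u)
-25205 - o(-10, -43) = -25205 - 15*(-243 - 7*(-43))/(88*(-3 - 43)) = -25205 - 15*(-243 + 301)/(88*(-46)) = -25205 - 15*(-1)*58/(88*46) = -25205 - 1*(-435/2024) = -25205 + 435/2024 = -51014485/2024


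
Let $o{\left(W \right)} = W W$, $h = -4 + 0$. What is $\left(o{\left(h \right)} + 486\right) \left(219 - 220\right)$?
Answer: $-502$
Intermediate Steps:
$h = -4$
$o{\left(W \right)} = W^{2}$
$\left(o{\left(h \right)} + 486\right) \left(219 - 220\right) = \left(\left(-4\right)^{2} + 486\right) \left(219 - 220\right) = \left(16 + 486\right) \left(219 - 220\right) = 502 \left(-1\right) = -502$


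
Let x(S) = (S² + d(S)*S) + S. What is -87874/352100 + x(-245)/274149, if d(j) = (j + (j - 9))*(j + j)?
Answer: -3515929154371/16087977150 ≈ -218.54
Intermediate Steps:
d(j) = 2*j*(-9 + 2*j) (d(j) = (j + (-9 + j))*(2*j) = (-9 + 2*j)*(2*j) = 2*j*(-9 + 2*j))
x(S) = S + S² + 2*S²*(-9 + 2*S) (x(S) = (S² + (2*S*(-9 + 2*S))*S) + S = (S² + 2*S²*(-9 + 2*S)) + S = S + S² + 2*S²*(-9 + 2*S))
-87874/352100 + x(-245)/274149 = -87874/352100 - 245*(1 - 17*(-245) + 4*(-245)²)/274149 = -87874*1/352100 - 245*(1 + 4165 + 4*60025)*(1/274149) = -43937/176050 - 245*(1 + 4165 + 240100)*(1/274149) = -43937/176050 - 245*244266*(1/274149) = -43937/176050 - 59845170*1/274149 = -43937/176050 - 19948390/91383 = -3515929154371/16087977150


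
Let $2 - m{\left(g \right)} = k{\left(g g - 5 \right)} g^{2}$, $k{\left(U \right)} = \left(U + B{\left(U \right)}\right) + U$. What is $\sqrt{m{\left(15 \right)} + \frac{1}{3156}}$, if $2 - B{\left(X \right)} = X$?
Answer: $\frac{i \sqrt{124374714843}}{1578} \approx 223.49 i$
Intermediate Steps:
$B{\left(X \right)} = 2 - X$
$k{\left(U \right)} = 2 + U$ ($k{\left(U \right)} = \left(U - \left(-2 + U\right)\right) + U = 2 + U$)
$m{\left(g \right)} = 2 - g^{2} \left(-3 + g^{2}\right)$ ($m{\left(g \right)} = 2 - \left(2 + \left(g g - 5\right)\right) g^{2} = 2 - \left(2 + \left(g^{2} - 5\right)\right) g^{2} = 2 - \left(2 + \left(-5 + g^{2}\right)\right) g^{2} = 2 - \left(-3 + g^{2}\right) g^{2} = 2 - g^{2} \left(-3 + g^{2}\right)$)
$\sqrt{m{\left(15 \right)} + \frac{1}{3156}} = \sqrt{\left(2 + 15^{2} \left(3 - 15^{2}\right)\right) + \frac{1}{3156}} = \sqrt{\left(2 + 225 \left(3 - 225\right)\right) + \frac{1}{3156}} = \sqrt{\left(2 + 225 \left(-222\right)\right) + \frac{1}{3156}} = \sqrt{\left(2 - 49950\right) + \frac{1}{3156}} = \sqrt{-49948 + \frac{1}{3156}} = \sqrt{- \frac{157635887}{3156}} = \frac{i \sqrt{124374714843}}{1578}$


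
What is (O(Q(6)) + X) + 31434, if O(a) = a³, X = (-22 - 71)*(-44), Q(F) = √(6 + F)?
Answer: 35526 + 24*√3 ≈ 35568.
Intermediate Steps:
X = 4092 (X = -93*(-44) = 4092)
(O(Q(6)) + X) + 31434 = ((√(6 + 6))³ + 4092) + 31434 = ((√12)³ + 4092) + 31434 = ((2*√3)³ + 4092) + 31434 = (24*√3 + 4092) + 31434 = (4092 + 24*√3) + 31434 = 35526 + 24*√3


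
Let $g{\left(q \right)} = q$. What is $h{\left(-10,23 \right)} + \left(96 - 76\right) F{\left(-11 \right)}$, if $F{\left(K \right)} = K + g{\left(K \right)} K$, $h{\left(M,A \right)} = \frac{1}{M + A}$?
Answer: $\frac{28601}{13} \approx 2200.1$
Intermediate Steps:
$h{\left(M,A \right)} = \frac{1}{A + M}$
$F{\left(K \right)} = K + K^{2}$ ($F{\left(K \right)} = K + K K = K + K^{2}$)
$h{\left(-10,23 \right)} + \left(96 - 76\right) F{\left(-11 \right)} = \frac{1}{23 - 10} + \left(96 - 76\right) \left(- 11 \left(1 - 11\right)\right) = \frac{1}{13} + \left(96 - 76\right) \left(\left(-11\right) \left(-10\right)\right) = \frac{1}{13} + 20 \cdot 110 = \frac{1}{13} + 2200 = \frac{28601}{13}$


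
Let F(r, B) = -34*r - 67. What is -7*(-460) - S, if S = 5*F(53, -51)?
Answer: 12565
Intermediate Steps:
F(r, B) = -67 - 34*r
S = -9345 (S = 5*(-67 - 34*53) = 5*(-67 - 1802) = 5*(-1869) = -9345)
-7*(-460) - S = -7*(-460) - 1*(-9345) = 3220 + 9345 = 12565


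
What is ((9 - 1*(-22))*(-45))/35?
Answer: -279/7 ≈ -39.857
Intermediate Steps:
((9 - 1*(-22))*(-45))/35 = ((9 + 22)*(-45))*(1/35) = (31*(-45))*(1/35) = -1395*1/35 = -279/7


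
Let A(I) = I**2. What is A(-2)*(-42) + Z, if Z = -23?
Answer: -191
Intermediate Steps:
A(-2)*(-42) + Z = (-2)**2*(-42) - 23 = 4*(-42) - 23 = -168 - 23 = -191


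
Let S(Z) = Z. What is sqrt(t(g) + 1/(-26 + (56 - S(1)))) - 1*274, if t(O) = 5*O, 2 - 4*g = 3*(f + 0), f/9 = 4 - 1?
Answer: -274 + I*sqrt(332079)/58 ≈ -274.0 + 9.9356*I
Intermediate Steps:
f = 27 (f = 9*(4 - 1) = 9*3 = 27)
g = -79/4 (g = 1/2 - 3*(27 + 0)/4 = 1/2 - 3*27/4 = 1/2 - 1/4*81 = 1/2 - 81/4 = -79/4 ≈ -19.750)
sqrt(t(g) + 1/(-26 + (56 - S(1)))) - 1*274 = sqrt(5*(-79/4) + 1/(-26 + (56 - 1*1))) - 1*274 = sqrt(-395/4 + 1/(-26 + (56 - 1))) - 274 = sqrt(-395/4 + 1/(-26 + 55)) - 274 = sqrt(-395/4 + 1/29) - 274 = sqrt(-11451/116) - 274 = I*sqrt(332079)/58 - 274 = -274 + I*sqrt(332079)/58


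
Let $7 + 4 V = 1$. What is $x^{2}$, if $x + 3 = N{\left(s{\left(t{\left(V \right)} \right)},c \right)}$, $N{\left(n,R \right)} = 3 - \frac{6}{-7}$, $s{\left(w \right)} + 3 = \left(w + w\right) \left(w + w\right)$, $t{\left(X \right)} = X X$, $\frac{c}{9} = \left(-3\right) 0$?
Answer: $\frac{36}{49} \approx 0.73469$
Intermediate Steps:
$V = - \frac{3}{2}$ ($V = - \frac{7}{4} + \frac{1}{4} \cdot 1 = - \frac{7}{4} + \frac{1}{4} = - \frac{3}{2} \approx -1.5$)
$c = 0$ ($c = 9 \left(\left(-3\right) 0\right) = 9 \cdot 0 = 0$)
$t{\left(X \right)} = X^{2}$
$s{\left(w \right)} = -3 + 4 w^{2}$ ($s{\left(w \right)} = -3 + \left(w + w\right) \left(w + w\right) = -3 + 2 w 2 w = -3 + 4 w^{2}$)
$N{\left(n,R \right)} = \frac{27}{7}$ ($N{\left(n,R \right)} = 3 - - \frac{6}{7} = 3 + \frac{6}{7} = \frac{27}{7}$)
$x = \frac{6}{7}$ ($x = -3 + \frac{27}{7} = \frac{6}{7} \approx 0.85714$)
$x^{2} = \left(\frac{6}{7}\right)^{2} = \frac{36}{49}$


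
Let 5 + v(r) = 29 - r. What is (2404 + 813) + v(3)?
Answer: 3238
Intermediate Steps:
v(r) = 24 - r (v(r) = -5 + (29 - r) = 24 - r)
(2404 + 813) + v(3) = (2404 + 813) + (24 - 1*3) = 3217 + (24 - 3) = 3217 + 21 = 3238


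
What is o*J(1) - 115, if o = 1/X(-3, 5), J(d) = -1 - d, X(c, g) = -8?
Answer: -459/4 ≈ -114.75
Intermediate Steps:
o = -⅛ (o = 1/(-8) = -⅛ ≈ -0.12500)
o*J(1) - 115 = -(-1 - 1*1)/8 - 115 = -(-1 - 1)/8 - 115 = -⅛*(-2) - 115 = ¼ - 115 = -459/4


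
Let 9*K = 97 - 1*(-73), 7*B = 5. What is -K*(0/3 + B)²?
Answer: -4250/441 ≈ -9.6372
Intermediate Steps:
B = 5/7 (B = (⅐)*5 = 5/7 ≈ 0.71429)
K = 170/9 (K = (97 - 1*(-73))/9 = (97 + 73)/9 = (⅑)*170 = 170/9 ≈ 18.889)
-K*(0/3 + B)² = -170*(0/3 + 5/7)²/9 = -170*(0*(⅓) + 5/7)²/9 = -170*(0 + 5/7)²/9 = -170*(5/7)²/9 = -170*25/(9*49) = -1*4250/441 = -4250/441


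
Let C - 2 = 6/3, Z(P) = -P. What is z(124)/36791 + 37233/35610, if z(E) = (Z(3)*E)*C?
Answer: 438950541/436709170 ≈ 1.0051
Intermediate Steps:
C = 4 (C = 2 + 6/3 = 2 + 6*(1/3) = 2 + 2 = 4)
z(E) = -12*E (z(E) = ((-1*3)*E)*4 = -3*E*4 = -12*E)
z(124)/36791 + 37233/35610 = -12*124/36791 + 37233/35610 = -1488*1/36791 + 37233*(1/35610) = -1488/36791 + 12411/11870 = 438950541/436709170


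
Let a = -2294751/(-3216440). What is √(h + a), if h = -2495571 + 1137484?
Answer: I*√3512515758981424190/1608220 ≈ 1165.4*I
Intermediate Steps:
h = -1358087
a = 2294751/3216440 (a = -2294751*(-1/3216440) = 2294751/3216440 ≈ 0.71344)
√(h + a) = √(-1358087 + 2294751/3216440) = √(-4368203055529/3216440) = I*√3512515758981424190/1608220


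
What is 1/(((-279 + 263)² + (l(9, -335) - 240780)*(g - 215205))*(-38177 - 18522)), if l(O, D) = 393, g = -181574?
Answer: -1/5407979747920571 ≈ -1.8491e-16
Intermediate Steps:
1/(((-279 + 263)² + (l(9, -335) - 240780)*(g - 215205))*(-38177 - 18522)) = 1/(((-279 + 263)² + (393 - 240780)*(-181574 - 215205))*(-38177 - 18522)) = 1/(((-16)² - 240387*(-396779))*(-56699)) = 1/((256 + 95380513473)*(-56699)) = 1/(95380513729*(-56699)) = 1/(-5407979747920571) = -1/5407979747920571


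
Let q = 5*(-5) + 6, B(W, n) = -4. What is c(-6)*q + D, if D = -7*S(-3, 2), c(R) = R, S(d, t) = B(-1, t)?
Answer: 142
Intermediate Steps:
S(d, t) = -4
q = -19 (q = -25 + 6 = -19)
D = 28 (D = -7*(-4) = 28)
c(-6)*q + D = -6*(-19) + 28 = 114 + 28 = 142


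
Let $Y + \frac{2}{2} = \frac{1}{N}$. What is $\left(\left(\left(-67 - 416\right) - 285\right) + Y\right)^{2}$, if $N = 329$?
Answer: $\frac{64009000000}{108241} \approx 5.9136 \cdot 10^{5}$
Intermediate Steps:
$Y = - \frac{328}{329}$ ($Y = -1 + \frac{1}{329} = - \frac{328}{329} \approx -0.99696$)
$\left(\left(\left(-67 - 416\right) - 285\right) + Y\right)^{2} = \left(\left(\left(-67 - 416\right) - 285\right) - \frac{328}{329}\right)^{2} = \left(\left(-483 - 285\right) - \frac{328}{329}\right)^{2} = \left(-768 - \frac{328}{329}\right)^{2} = \left(- \frac{253000}{329}\right)^{2} = \frac{64009000000}{108241}$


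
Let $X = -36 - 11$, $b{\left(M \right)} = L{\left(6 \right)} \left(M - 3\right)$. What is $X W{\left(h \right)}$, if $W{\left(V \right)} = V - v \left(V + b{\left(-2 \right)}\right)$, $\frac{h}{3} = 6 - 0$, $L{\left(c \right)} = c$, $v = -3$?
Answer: $846$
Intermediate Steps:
$b{\left(M \right)} = -18 + 6 M$ ($b{\left(M \right)} = 6 \left(M - 3\right) = 6 \left(-3 + M\right) = -18 + 6 M$)
$h = 18$ ($h = 3 \left(6 - 0\right) = 3 \left(6 + 0\right) = 3 \cdot 6 = 18$)
$W{\left(V \right)} = -90 + 4 V$ ($W{\left(V \right)} = V - - 3 \left(V + \left(-18 + 6 \left(-2\right)\right)\right) = V - - 3 \left(V - 30\right) = V - - 3 \left(-30 + V\right) = V - \left(90 - 3 V\right) = V + \left(-90 + 3 V\right) = -90 + 4 V$)
$X = -47$ ($X = -36 - 11 = -47$)
$X W{\left(h \right)} = - 47 \left(-90 + 4 \cdot 18\right) = - 47 \left(-90 + 72\right) = \left(-47\right) \left(-18\right) = 846$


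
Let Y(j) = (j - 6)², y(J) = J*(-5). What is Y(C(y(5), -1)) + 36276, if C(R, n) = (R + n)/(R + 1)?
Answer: 5227225/144 ≈ 36300.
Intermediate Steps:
y(J) = -5*J
C(R, n) = (R + n)/(1 + R)
Y(j) = (-6 + j)²
Y(C(y(5), -1)) + 36276 = (-6 + (-5*5 - 1)/(1 - 5*5))² + 36276 = (-6 + (-25 - 1)/(1 - 25))² + 36276 = (-6 - 26/(-24))² + 36276 = (-6 - 1/24*(-26))² + 36276 = (-6 + 13/12)² + 36276 = (-59/12)² + 36276 = 3481/144 + 36276 = 5227225/144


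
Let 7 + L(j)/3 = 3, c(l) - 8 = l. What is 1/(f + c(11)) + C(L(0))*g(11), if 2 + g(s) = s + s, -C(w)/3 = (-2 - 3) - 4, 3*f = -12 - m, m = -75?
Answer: 21601/40 ≈ 540.03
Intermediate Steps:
c(l) = 8 + l
L(j) = -12 (L(j) = -21 + 3*3 = -21 + 9 = -12)
f = 21 (f = (-12 - 1*(-75))/3 = (-12 + 75)/3 = (⅓)*63 = 21)
C(w) = 27 (C(w) = -3*((-2 - 3) - 4) = -3*(-5 - 4) = -3*(-9) = 27)
g(s) = -2 + 2*s (g(s) = -2 + (s + s) = -2 + 2*s)
1/(f + c(11)) + C(L(0))*g(11) = 1/(21 + (8 + 11)) + 27*(-2 + 2*11) = 1/(21 + 19) + 27*(-2 + 22) = 1/40 + 27*20 = 1/40 + 540 = 21601/40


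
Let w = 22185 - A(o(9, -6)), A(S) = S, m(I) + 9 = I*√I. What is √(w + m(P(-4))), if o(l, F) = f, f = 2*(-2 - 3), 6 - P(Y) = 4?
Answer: √(22186 + 2*√2) ≈ 148.96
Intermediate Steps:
P(Y) = 2 (P(Y) = 6 - 1*4 = 6 - 4 = 2)
m(I) = -9 + I^(3/2) (m(I) = -9 + I*√I = -9 + I^(3/2))
f = -10 (f = 2*(-5) = -10)
o(l, F) = -10
w = 22195 (w = 22185 - 1*(-10) = 22185 + 10 = 22195)
√(w + m(P(-4))) = √(22195 + (-9 + 2^(3/2))) = √(22195 + (-9 + 2*√2)) = √(22186 + 2*√2)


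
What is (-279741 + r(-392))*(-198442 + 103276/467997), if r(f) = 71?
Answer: 25972996919498660/467997 ≈ 5.5498e+10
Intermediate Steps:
(-279741 + r(-392))*(-198442 + 103276/467997) = (-279741 + 71)*(-198442 + 103276/467997) = -279670*(-198442 + 103276*(1/467997)) = -279670*(-198442 + 103276/467997) = -279670*(-92870157398/467997) = 25972996919498660/467997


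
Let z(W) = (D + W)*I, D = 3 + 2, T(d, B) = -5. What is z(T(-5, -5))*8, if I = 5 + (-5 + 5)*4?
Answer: 0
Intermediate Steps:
D = 5
I = 5 (I = 5 + 0*4 = 5 + 0 = 5)
z(W) = 25 + 5*W (z(W) = (5 + W)*5 = 25 + 5*W)
z(T(-5, -5))*8 = (25 + 5*(-5))*8 = (25 - 25)*8 = 0*8 = 0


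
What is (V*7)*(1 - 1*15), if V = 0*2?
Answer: 0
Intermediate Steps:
V = 0
(V*7)*(1 - 1*15) = (0*7)*(1 - 1*15) = 0*(1 - 15) = 0*(-14) = 0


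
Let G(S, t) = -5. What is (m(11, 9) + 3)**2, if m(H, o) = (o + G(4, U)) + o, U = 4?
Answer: 256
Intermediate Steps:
m(H, o) = -5 + 2*o (m(H, o) = (o - 5) + o = (-5 + o) + o = -5 + 2*o)
(m(11, 9) + 3)**2 = ((-5 + 2*9) + 3)**2 = ((-5 + 18) + 3)**2 = (13 + 3)**2 = 16**2 = 256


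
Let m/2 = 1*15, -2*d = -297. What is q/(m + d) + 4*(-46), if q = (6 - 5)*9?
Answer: -21890/119 ≈ -183.95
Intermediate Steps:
d = 297/2 (d = -½*(-297) = 297/2 ≈ 148.50)
m = 30 (m = 2*(1*15) = 2*15 = 30)
q = 9 (q = 1*9 = 9)
q/(m + d) + 4*(-46) = 9/(30 + 297/2) + 4*(-46) = 9/(357/2) - 184 = (2/357)*9 - 184 = 6/119 - 184 = -21890/119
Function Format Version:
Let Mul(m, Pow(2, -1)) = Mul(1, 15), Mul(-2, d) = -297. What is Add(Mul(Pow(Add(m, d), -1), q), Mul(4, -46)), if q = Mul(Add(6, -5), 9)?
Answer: Rational(-21890, 119) ≈ -183.95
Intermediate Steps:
d = Rational(297, 2) (d = Mul(Rational(-1, 2), -297) = Rational(297, 2) ≈ 148.50)
m = 30 (m = Mul(2, Mul(1, 15)) = Mul(2, 15) = 30)
q = 9 (q = Mul(1, 9) = 9)
Add(Mul(Pow(Add(m, d), -1), q), Mul(4, -46)) = Add(Mul(Pow(Add(30, Rational(297, 2)), -1), 9), Mul(4, -46)) = Add(Mul(Pow(Rational(357, 2), -1), 9), -184) = Add(Mul(Rational(2, 357), 9), -184) = Add(Rational(6, 119), -184) = Rational(-21890, 119)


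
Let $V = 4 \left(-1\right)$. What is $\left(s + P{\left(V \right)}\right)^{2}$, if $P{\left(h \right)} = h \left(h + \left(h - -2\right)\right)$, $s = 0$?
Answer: $576$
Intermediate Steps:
$V = -4$
$P{\left(h \right)} = h \left(2 + 2 h\right)$ ($P{\left(h \right)} = h \left(h + \left(h + 2\right)\right) = h \left(h + \left(2 + h\right)\right) = h \left(2 + 2 h\right)$)
$\left(s + P{\left(V \right)}\right)^{2} = \left(0 + 2 \left(-4\right) \left(1 - 4\right)\right)^{2} = \left(0 + 2 \left(-4\right) \left(-3\right)\right)^{2} = \left(0 + 24\right)^{2} = 24^{2} = 576$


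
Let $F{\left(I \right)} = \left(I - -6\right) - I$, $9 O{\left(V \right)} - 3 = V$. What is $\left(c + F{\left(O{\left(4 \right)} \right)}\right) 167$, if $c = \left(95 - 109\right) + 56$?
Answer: $8016$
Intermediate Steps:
$O{\left(V \right)} = \frac{1}{3} + \frac{V}{9}$
$F{\left(I \right)} = 6$ ($F{\left(I \right)} = \left(I + 6\right) - I = \left(6 + I\right) - I = 6$)
$c = 42$ ($c = -14 + 56 = 42$)
$\left(c + F{\left(O{\left(4 \right)} \right)}\right) 167 = \left(42 + 6\right) 167 = 48 \cdot 167 = 8016$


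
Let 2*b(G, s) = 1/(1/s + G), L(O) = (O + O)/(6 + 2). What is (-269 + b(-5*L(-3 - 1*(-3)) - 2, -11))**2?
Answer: 153388225/2116 ≈ 72490.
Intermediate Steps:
L(O) = O/4 (L(O) = (2*O)/8 = (2*O)*(1/8) = O/4)
b(G, s) = 1/(2*(G + 1/s)) (b(G, s) = 1/(2*(1/s + G)) = 1/(2*(G + 1/s)))
(-269 + b(-5*L(-3 - 1*(-3)) - 2, -11))**2 = (-269 + (1/2)*(-11)/(1 + (-5*(-3 - 1*(-3))/4 - 2)*(-11)))**2 = (-269 + (1/2)*(-11)/(1 + (-5*(-3 + 3)/4 - 2)*(-11)))**2 = (-269 + (1/2)*(-11)/(1 + (-5*0/4 - 2)*(-11)))**2 = (-269 + (1/2)*(-11)/(1 + (-5*0 - 2)*(-11)))**2 = (-269 + (1/2)*(-11)/(1 + (0 - 2)*(-11)))**2 = (-269 + (1/2)*(-11)/(1 - 2*(-11)))**2 = (-269 + (1/2)*(-11)/(1 + 22))**2 = (-269 + (1/2)*(-11)/23)**2 = (-269 + (1/2)*(-11)*(1/23))**2 = (-269 - 11/46)**2 = (-12385/46)**2 = 153388225/2116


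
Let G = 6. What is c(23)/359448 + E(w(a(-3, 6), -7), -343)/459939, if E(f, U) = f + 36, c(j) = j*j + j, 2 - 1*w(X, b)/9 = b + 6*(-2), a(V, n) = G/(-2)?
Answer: 4649474/2296168801 ≈ 0.0020249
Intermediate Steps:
a(V, n) = -3 (a(V, n) = 6/(-2) = 6*(-1/2) = -3)
w(X, b) = 126 - 9*b (w(X, b) = 18 - 9*(b + 6*(-2)) = 18 - 9*(b - 12) = 18 - 9*(-12 + b) = 18 + (108 - 9*b) = 126 - 9*b)
c(j) = j + j**2 (c(j) = j**2 + j = j + j**2)
E(f, U) = 36 + f
c(23)/359448 + E(w(a(-3, 6), -7), -343)/459939 = (23*(1 + 23))/359448 + (36 + (126 - 9*(-7)))/459939 = (23*24)*(1/359448) + (36 + (126 + 63))*(1/459939) = 552*(1/359448) + (36 + 189)*(1/459939) = 23/14977 + 225*(1/459939) = 23/14977 + 75/153313 = 4649474/2296168801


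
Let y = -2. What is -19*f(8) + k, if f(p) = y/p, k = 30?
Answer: 139/4 ≈ 34.750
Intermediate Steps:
f(p) = -2/p
-19*f(8) + k = -(-38)/8 + 30 = -19*(-1/4) + 30 = 19/4 + 30 = 139/4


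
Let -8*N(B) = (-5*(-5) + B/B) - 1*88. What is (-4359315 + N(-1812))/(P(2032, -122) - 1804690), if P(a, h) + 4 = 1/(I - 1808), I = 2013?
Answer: 3574631945/1479849076 ≈ 2.4155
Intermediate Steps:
P(a, h) = -819/205 (P(a, h) = -4 + 1/(2013 - 1808) = -4 + 1/205 = -819/205)
N(B) = 31/4 (N(B) = -((-5*(-5) + B/B) - 1*88)/8 = -((25 + 1) - 88)/8 = -(26 - 88)/8 = -1/8*(-62) = 31/4)
(-4359315 + N(-1812))/(P(2032, -122) - 1804690) = (-4359315 + 31/4)/(-819/205 - 1804690) = -17437229/(4*(-369962269/205)) = -17437229/4*(-205/369962269) = 3574631945/1479849076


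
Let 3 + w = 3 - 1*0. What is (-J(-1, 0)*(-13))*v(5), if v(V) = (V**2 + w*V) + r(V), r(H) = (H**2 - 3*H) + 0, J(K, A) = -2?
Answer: -910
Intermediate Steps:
w = 0 (w = -3 + (3 - 1*0) = -3 + (3 + 0) = -3 + 3 = 0)
r(H) = H**2 - 3*H
v(V) = V**2 + V*(-3 + V) (v(V) = (V**2 + 0*V) + V*(-3 + V) = (V**2 + 0) + V*(-3 + V) = V**2 + V*(-3 + V))
(-J(-1, 0)*(-13))*v(5) = (-1*(-2)*(-13))*(5*(-3 + 2*5)) = (2*(-13))*(5*(-3 + 10)) = -130*7 = -26*35 = -910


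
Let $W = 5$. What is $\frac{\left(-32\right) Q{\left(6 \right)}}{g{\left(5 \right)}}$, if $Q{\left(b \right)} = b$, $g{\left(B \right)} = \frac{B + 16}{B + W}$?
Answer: $- \frac{640}{7} \approx -91.429$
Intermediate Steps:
$g{\left(B \right)} = \frac{16 + B}{5 + B}$ ($g{\left(B \right)} = \frac{B + 16}{B + 5} = \frac{16 + B}{5 + B}$)
$\frac{\left(-32\right) Q{\left(6 \right)}}{g{\left(5 \right)}} = \frac{\left(-32\right) 6}{\frac{1}{5 + 5} \left(16 + 5\right)} = - \frac{192}{\frac{1}{10} \cdot 21} = - \frac{192}{\frac{21}{10}} = \left(-192\right) \frac{10}{21} = - \frac{640}{7}$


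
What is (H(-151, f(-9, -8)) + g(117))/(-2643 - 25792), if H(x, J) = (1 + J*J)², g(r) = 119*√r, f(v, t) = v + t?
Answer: -16820/5687 - 357*√13/28435 ≈ -3.0029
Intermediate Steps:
f(v, t) = t + v
H(x, J) = (1 + J²)²
(H(-151, f(-9, -8)) + g(117))/(-2643 - 25792) = ((1 + (-8 - 9)²)² + 119*√117)/(-2643 - 25792) = ((1 + (-17)²)² + 119*(3*√13))/(-28435) = ((1 + 289)² + 357*√13)*(-1/28435) = (290² + 357*√13)*(-1/28435) = (84100 + 357*√13)*(-1/28435) = -16820/5687 - 357*√13/28435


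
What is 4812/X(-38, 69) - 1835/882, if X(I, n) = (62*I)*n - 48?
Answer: -8406589/3983994 ≈ -2.1101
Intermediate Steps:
X(I, n) = -48 + 62*I*n (X(I, n) = 62*I*n - 48 = -48 + 62*I*n)
4812/X(-38, 69) - 1835/882 = 4812/(-48 + 62*(-38)*69) - 1835/882 = 4812/(-48 - 162564) - 1835*1/882 = 4812/(-162612) - 1835/882 = 4812*(-1/162612) - 1835/882 = -401/13551 - 1835/882 = -8406589/3983994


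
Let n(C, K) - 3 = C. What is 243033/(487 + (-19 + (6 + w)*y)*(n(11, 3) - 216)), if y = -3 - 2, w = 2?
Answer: 81011/4135 ≈ 19.592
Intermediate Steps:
n(C, K) = 3 + C
y = -5
243033/(487 + (-19 + (6 + w)*y)*(n(11, 3) - 216)) = 243033/(487 + (-19 + (6 + 2)*(-5))*((3 + 11) - 216)) = 243033/(487 + (-19 + 8*(-5))*(14 - 216)) = 243033/(487 + (-19 - 40)*(-202)) = 243033/(487 - 59*(-202)) = 243033/(487 + 11918) = 243033/12405 = 243033*(1/12405) = 81011/4135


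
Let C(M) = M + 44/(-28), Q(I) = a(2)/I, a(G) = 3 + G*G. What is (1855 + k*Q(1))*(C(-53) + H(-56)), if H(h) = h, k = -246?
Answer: -14706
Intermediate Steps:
a(G) = 3 + G²
Q(I) = 7/I (Q(I) = (3 + 2²)/I = (3 + 4)/I = 7/I)
C(M) = -11/7 + M (C(M) = M + 44*(-1/28) = M - 11/7 = -11/7 + M)
(1855 + k*Q(1))*(C(-53) + H(-56)) = (1855 - 1722/1)*((-11/7 - 53) - 56) = (1855 - 1722)*(-382/7 - 56) = (1855 - 246*7)*(-774/7) = (1855 - 1722)*(-774/7) = 133*(-774/7) = -14706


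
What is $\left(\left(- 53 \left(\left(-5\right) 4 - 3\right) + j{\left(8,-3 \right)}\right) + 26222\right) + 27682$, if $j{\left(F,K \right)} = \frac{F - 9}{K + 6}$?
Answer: $\frac{165368}{3} \approx 55123.0$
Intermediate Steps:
$j{\left(F,K \right)} = \frac{-9 + F}{6 + K}$
$\left(\left(- 53 \left(\left(-5\right) 4 - 3\right) + j{\left(8,-3 \right)}\right) + 26222\right) + 27682 = \left(\left(- 53 \left(\left(-5\right) 4 - 3\right) + \frac{-9 + 8}{6 - 3}\right) + 26222\right) + 27682 = \left(\left(- 53 \left(-20 - 3\right) + \frac{1}{3} \left(-1\right)\right) + 26222\right) + 27682 = \left(\left(\left(-53\right) \left(-23\right) + \frac{1}{3} \left(-1\right)\right) + 26222\right) + 27682 = \left(\left(1219 - \frac{1}{3}\right) + 26222\right) + 27682 = \left(\frac{3656}{3} + 26222\right) + 27682 = \frac{82322}{3} + 27682 = \frac{165368}{3}$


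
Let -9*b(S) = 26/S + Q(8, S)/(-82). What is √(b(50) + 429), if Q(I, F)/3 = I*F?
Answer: 2*√40712918/615 ≈ 20.750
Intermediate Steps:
Q(I, F) = 3*F*I (Q(I, F) = 3*(I*F) = 3*(F*I) = 3*F*I)
b(S) = -26/(9*S) + 4*S/123 (b(S) = -(26/S + (3*S*8)/(-82))/9 = -(26/S + (24*S)*(-1/82))/9 = -(26/S - 12*S/41)/9 = -26/(9*S) + 4*S/123)
√(b(50) + 429) = √((2/369)*(-533 + 6*50²)/50 + 429) = √((2/369)*(1/50)*(-533 + 6*2500) + 429) = √((2/369)*(1/50)*(-533 + 15000) + 429) = √((2/369)*(1/50)*14467 + 429) = √(14467/9225 + 429) = √(3971992/9225) = 2*√40712918/615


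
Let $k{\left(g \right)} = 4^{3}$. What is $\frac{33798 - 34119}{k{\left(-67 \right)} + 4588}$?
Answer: $- \frac{321}{4652} \approx -0.069003$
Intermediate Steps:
$k{\left(g \right)} = 64$
$\frac{33798 - 34119}{k{\left(-67 \right)} + 4588} = \frac{33798 - 34119}{64 + 4588} = - \frac{321}{4652}$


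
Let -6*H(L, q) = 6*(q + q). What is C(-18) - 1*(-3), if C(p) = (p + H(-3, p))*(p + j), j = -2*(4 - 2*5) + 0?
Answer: -105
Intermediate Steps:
H(L, q) = -2*q (H(L, q) = -(q + q) = -2*q)
j = 12 (j = -2*(4 - 10) + 0 = -2*(-6) + 0 = 12 + 0 = 12)
C(p) = -p*(12 + p) (C(p) = (p - 2*p)*(p + 12) = (-p)*(12 + p) = -p*(12 + p))
C(-18) - 1*(-3) = -18*(-12 - 1*(-18)) - 1*(-3) = -18*(-12 + 18) + 3 = -18*6 + 3 = -108 + 3 = -105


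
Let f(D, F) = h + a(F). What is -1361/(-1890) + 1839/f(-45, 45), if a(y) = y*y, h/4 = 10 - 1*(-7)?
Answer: 129067/80730 ≈ 1.5987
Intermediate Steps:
h = 68 (h = 4*(10 - 1*(-7)) = 4*(10 + 7) = 4*17 = 68)
a(y) = y²
f(D, F) = 68 + F²
-1361/(-1890) + 1839/f(-45, 45) = -1361/(-1890) + 1839/(68 + 45²) = -1361*(-1/1890) + 1839/(68 + 2025) = 1361/1890 + 1839/2093 = 129067/80730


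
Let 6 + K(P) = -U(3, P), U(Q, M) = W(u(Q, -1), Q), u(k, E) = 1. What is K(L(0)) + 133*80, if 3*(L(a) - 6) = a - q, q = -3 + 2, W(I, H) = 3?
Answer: 10631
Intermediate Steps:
q = -1
U(Q, M) = 3
L(a) = 19/3 + a/3 (L(a) = 6 + (a - 1*(-1))/3 = 6 + (a + 1)/3 = 6 + (1 + a)/3 = 6 + (⅓ + a/3) = 19/3 + a/3)
K(P) = -9 (K(P) = -6 - 1*3 = -6 - 3 = -9)
K(L(0)) + 133*80 = -9 + 133*80 = -9 + 10640 = 10631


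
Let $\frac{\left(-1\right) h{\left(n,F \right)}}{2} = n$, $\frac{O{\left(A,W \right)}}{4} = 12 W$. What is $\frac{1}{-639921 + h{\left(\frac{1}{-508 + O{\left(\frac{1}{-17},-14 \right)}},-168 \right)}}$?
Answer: $- \frac{590}{377553389} \approx -1.5627 \cdot 10^{-6}$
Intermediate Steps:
$O{\left(A,W \right)} = 48 W$ ($O{\left(A,W \right)} = 4 \cdot 12 W = 48 W$)
$h{\left(n,F \right)} = - 2 n$
$\frac{1}{-639921 + h{\left(\frac{1}{-508 + O{\left(\frac{1}{-17},-14 \right)}},-168 \right)}} = \frac{1}{-639921 - \frac{2}{-508 + 48 \left(-14\right)}} = \frac{1}{-639921 - \frac{2}{-508 - 672}} = \frac{1}{-639921 - \frac{2}{-1180}} = \frac{1}{-639921 - - \frac{1}{590}} = \frac{1}{-639921 + \frac{1}{590}} = \frac{1}{- \frac{377553389}{590}} = - \frac{590}{377553389}$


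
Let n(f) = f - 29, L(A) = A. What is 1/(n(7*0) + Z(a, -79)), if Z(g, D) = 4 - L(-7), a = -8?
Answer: -1/18 ≈ -0.055556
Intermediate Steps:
n(f) = -29 + f
Z(g, D) = 11 (Z(g, D) = 4 - 1*(-7) = 4 + 7 = 11)
1/(n(7*0) + Z(a, -79)) = 1/((-29 + 7*0) + 11) = 1/((-29 + 0) + 11) = 1/(-29 + 11) = 1/(-18) = -1/18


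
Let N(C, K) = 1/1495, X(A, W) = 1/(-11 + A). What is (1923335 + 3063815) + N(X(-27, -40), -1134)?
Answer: 7455789251/1495 ≈ 4.9872e+6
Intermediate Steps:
N(C, K) = 1/1495
(1923335 + 3063815) + N(X(-27, -40), -1134) = (1923335 + 3063815) + 1/1495 = 4987150 + 1/1495 = 7455789251/1495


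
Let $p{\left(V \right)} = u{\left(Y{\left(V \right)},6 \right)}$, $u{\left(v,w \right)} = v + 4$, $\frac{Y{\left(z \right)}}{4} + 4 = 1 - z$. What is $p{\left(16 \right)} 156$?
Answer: $-11232$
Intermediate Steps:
$Y{\left(z \right)} = -12 - 4 z$ ($Y{\left(z \right)} = -16 + 4 \left(1 - z\right) = -16 - \left(-4 + 4 z\right) = -12 - 4 z$)
$u{\left(v,w \right)} = 4 + v$
$p{\left(V \right)} = -8 - 4 V$ ($p{\left(V \right)} = 4 - \left(12 + 4 V\right) = -8 - 4 V$)
$p{\left(16 \right)} 156 = \left(-8 - 64\right) 156 = \left(-72\right) 156 = -11232$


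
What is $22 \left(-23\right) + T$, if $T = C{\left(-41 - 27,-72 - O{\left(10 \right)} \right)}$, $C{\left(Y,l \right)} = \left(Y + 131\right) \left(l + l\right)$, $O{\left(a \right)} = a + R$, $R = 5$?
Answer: $-11468$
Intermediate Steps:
$O{\left(a \right)} = 5 + a$ ($O{\left(a \right)} = a + 5 = 5 + a$)
$C{\left(Y,l \right)} = 2 l \left(131 + Y\right)$ ($C{\left(Y,l \right)} = \left(131 + Y\right) 2 l = 2 l \left(131 + Y\right)$)
$T = -10962$ ($T = 2 \left(-72 - \left(5 + 10\right)\right) \left(131 - 68\right) = 2 \left(-72 - 15\right) \left(131 - 68\right) = 2 \left(-72 - 15\right) 63 = 2 \left(-87\right) 63 = -10962$)
$22 \left(-23\right) + T = 22 \left(-23\right) - 10962 = -506 - 10962 = -11468$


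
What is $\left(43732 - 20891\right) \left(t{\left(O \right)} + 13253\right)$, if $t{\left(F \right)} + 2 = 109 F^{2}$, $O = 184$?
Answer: $84592899755$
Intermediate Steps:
$t{\left(F \right)} = -2 + 109 F^{2}$
$\left(43732 - 20891\right) \left(t{\left(O \right)} + 13253\right) = \left(43732 - 20891\right) \left(\left(-2 + 109 \cdot 184^{2}\right) + 13253\right) = 22841 \left(\left(-2 + 109 \cdot 33856\right) + 13253\right) = 22841 \left(\left(-2 + 3690304\right) + 13253\right) = 22841 \left(3690302 + 13253\right) = 22841 \cdot 3703555 = 84592899755$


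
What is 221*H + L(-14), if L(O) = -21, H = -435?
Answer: -96156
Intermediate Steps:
221*H + L(-14) = 221*(-435) - 21 = -96135 - 21 = -96156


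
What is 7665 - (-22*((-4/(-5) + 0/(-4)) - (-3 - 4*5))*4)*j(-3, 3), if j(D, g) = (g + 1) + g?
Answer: 111629/5 ≈ 22326.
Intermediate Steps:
j(D, g) = 1 + 2*g (j(D, g) = (1 + g) + g = 1 + 2*g)
7665 - (-22*((-4/(-5) + 0/(-4)) - (-3 - 4*5))*4)*j(-3, 3) = 7665 - (-22*((-4/(-5) + 0/(-4)) - (-3 - 4*5))*4)*(1 + 2*3) = 7665 - (-22*((-4*(-1/5) + 0*(-1/4)) - (-3 - 20))*4)*(1 + 6) = 7665 - (-22*((4/5 + 0) - 1*(-23))*4)*7 = 7665 - (-22*(4/5 + 23)*4)*7 = 7665 - (-2618*4/5)*7 = 7665 - (-22*476/5)*7 = 7665 - (-10472)*7/5 = 7665 - 1*(-73304/5) = 7665 + 73304/5 = 111629/5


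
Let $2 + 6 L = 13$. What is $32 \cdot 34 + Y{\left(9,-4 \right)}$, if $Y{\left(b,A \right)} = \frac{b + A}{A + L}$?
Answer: $\frac{14114}{13} \approx 1085.7$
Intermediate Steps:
$L = \frac{11}{6}$ ($L = - \frac{1}{3} + \frac{1}{6} \cdot 13 = - \frac{1}{3} + \frac{13}{6} = \frac{11}{6} \approx 1.8333$)
$Y{\left(b,A \right)} = \frac{A + b}{\frac{11}{6} + A}$ ($Y{\left(b,A \right)} = \frac{b + A}{A + \frac{11}{6}} = \frac{A + b}{\frac{11}{6} + A}$)
$32 \cdot 34 + Y{\left(9,-4 \right)} = 32 \cdot 34 + \frac{6 \left(-4 + 9\right)}{11 + 6 \left(-4\right)} = 1088 + 6 \frac{1}{11 - 24} \cdot 5 = 1088 + 6 \frac{1}{-13} \cdot 5 = 1088 + 6 \left(- \frac{1}{13}\right) 5 = 1088 - \frac{30}{13} = \frac{14114}{13}$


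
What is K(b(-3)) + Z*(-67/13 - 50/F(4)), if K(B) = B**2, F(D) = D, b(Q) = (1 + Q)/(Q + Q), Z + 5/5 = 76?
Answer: -309799/234 ≈ -1323.9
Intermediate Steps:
Z = 75 (Z = -1 + 76 = 75)
b(Q) = (1 + Q)/(2*Q) (b(Q) = (1 + Q)/((2*Q)) = (1 + Q)*(1/(2*Q)) = (1 + Q)/(2*Q))
K(b(-3)) + Z*(-67/13 - 50/F(4)) = ((1/2)*(1 - 3)/(-3))**2 + 75*(-67/13 - 50/4) = ((1/2)*(-1/3)*(-2))**2 + 75*(-67*1/13 - 50*1/4) = (1/3)**2 + 75*(-67/13 - 25/2) = 1/9 + 75*(-459/26) = 1/9 - 34425/26 = -309799/234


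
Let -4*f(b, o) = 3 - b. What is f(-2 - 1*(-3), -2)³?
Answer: -⅛ ≈ -0.12500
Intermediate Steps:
f(b, o) = -¾ + b/4 (f(b, o) = -(3 - b)/4 = -¾ + b/4)
f(-2 - 1*(-3), -2)³ = (-¾ + (-2 - 1*(-3))/4)³ = (-¾ + (-2 + 3)/4)³ = (-¾ + (¼)*1)³ = (-¾ + ¼)³ = (-½)³ = -⅛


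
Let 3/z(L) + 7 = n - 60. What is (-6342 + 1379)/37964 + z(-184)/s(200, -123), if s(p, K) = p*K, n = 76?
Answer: -91576841/700435800 ≈ -0.13074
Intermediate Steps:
z(L) = ⅓ (z(L) = 3/(-7 + (76 - 60)) = 3/(-7 + 16) = 3/9 = 3*(⅑) = ⅓)
s(p, K) = K*p
(-6342 + 1379)/37964 + z(-184)/s(200, -123) = (-6342 + 1379)/37964 + 1/(3*((-123*200))) = -4963*1/37964 + (⅓)/(-24600) = -4963/37964 + (⅓)*(-1/24600) = -4963/37964 - 1/73800 = -91576841/700435800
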